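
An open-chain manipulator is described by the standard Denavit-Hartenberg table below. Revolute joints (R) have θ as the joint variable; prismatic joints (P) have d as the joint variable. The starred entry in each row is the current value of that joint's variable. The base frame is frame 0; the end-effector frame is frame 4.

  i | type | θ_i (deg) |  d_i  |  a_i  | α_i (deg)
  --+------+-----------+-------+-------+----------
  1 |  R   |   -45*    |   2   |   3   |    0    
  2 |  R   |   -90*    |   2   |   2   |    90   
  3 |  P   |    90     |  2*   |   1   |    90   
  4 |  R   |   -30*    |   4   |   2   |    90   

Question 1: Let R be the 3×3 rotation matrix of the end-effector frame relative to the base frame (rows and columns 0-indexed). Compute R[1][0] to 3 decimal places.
End-effector x-axis (col 0 of R) = (0.3536,-0.3536,0.8660)
R[1][0] = -0.3536

-0.354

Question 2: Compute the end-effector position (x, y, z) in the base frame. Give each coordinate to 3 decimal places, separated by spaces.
-2.828 -5.657 6.732

after link 1: o_1 = (2.1213, -2.1213, 2.0000)
after link 2: o_2 = (0.7071, -3.5355, 4.0000)
after link 3: o_3 = (-0.7071, -2.1213, 5.0000)
after link 4: o_4 = (-2.8284, -5.6569, 6.7321)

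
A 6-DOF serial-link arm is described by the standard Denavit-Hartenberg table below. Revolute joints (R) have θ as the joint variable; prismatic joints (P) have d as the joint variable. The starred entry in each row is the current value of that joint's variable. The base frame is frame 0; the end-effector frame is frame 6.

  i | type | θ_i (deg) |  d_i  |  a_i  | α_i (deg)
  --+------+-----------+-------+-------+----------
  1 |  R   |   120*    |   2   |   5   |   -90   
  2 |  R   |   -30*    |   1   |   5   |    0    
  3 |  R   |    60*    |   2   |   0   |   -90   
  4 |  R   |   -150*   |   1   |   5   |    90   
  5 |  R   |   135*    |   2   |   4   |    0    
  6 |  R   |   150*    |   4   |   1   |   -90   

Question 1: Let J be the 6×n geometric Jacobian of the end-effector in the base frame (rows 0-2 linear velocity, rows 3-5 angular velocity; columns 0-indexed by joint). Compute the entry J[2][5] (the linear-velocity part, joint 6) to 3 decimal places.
0.194

axis z_5 = (0.9665,0.0580,0.2500); lever o_n−o_5 = (3.6095,0.4175,1.9486)
cross product → J_v[:, 5] = (0.0087,-0.9809,0.1941)
J_ω[:, 5] = z_5
entry J[2][5] = 0.1941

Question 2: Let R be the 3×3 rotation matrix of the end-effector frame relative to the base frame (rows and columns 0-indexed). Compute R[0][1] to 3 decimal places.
End-effector y-axis (col 1 of R) = (-0.9665,-0.0580,-0.2500)
R[0][1] = -0.9665

-0.967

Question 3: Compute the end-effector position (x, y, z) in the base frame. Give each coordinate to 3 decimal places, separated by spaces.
-0.889 3.503 4.573

after link 1: o_1 = (-2.5000, 4.3301, 2.0000)
after link 2: o_2 = (-5.5311, 7.5801, 4.5000)
after link 3: o_3 = (-7.2631, 6.5801, 4.5000)
after link 4: o_4 = (-7.3032, 1.6495, 5.7990)
after link 5: o_5 = (-4.4990, 3.0850, 2.6248)
after link 6: o_6 = (-0.8895, 3.5025, 4.5734)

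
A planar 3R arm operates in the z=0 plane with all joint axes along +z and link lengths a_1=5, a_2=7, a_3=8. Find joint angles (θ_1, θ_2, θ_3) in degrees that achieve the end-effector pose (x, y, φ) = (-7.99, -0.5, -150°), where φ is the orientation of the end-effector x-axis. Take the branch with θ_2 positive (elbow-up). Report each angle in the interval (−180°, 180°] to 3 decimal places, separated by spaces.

-0.008 150.001 60.006

wrist centre = target − a_3·(cos φ, sin φ) = (-1.0618, 3.5000)
cos θ_2 = (13.3774−5²−7²)/(2·5·7) = -0.8660; θ_2 = 150.0013° (elbow-up)
β = atan2(3.5000,-1.0618) = 106.8762°; ψ = atan2(3.4999,-1.0623) = 106.8838°
θ_1 = β − ψ = -0.0076°
θ_3 = φ − θ_1 − θ_2 = 60.0062° (wrapped to (-180°,180°])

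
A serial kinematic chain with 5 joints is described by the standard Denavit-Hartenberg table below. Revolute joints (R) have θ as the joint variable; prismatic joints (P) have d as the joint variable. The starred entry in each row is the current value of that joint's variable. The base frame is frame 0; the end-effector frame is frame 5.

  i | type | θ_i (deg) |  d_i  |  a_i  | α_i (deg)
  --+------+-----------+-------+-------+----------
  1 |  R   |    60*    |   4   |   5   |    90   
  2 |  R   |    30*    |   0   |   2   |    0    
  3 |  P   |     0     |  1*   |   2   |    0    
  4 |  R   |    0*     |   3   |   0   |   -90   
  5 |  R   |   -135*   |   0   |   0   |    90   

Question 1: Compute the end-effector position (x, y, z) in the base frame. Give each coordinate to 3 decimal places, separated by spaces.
after link 1: o_1 = (2.5000, 4.3301, 4.0000)
after link 2: o_2 = (3.3660, 5.8301, 5.0000)
after link 3: o_3 = (5.0981, 6.8301, 6.0000)
after link 4: o_4 = (7.6962, 5.3301, 6.0000)
after link 5: o_5 = (7.6962, 5.3301, 6.0000)

7.696 5.330 6.000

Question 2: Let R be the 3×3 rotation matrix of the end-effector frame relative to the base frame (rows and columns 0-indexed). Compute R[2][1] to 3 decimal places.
0.866

End-effector y-axis (col 1 of R) = (-0.2500,-0.4330,0.8660)
R[2][1] = 0.8660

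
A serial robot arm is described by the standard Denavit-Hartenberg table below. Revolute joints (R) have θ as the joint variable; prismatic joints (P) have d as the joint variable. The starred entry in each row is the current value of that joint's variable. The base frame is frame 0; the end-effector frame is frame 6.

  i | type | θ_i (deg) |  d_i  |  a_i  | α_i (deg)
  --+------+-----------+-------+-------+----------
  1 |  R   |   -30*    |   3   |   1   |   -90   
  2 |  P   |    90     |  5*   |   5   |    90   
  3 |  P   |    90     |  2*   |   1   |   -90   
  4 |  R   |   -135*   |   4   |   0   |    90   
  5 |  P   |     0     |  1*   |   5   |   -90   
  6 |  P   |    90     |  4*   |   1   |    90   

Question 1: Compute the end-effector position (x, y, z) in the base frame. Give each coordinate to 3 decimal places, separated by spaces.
6.892 -1.133 6.000

after link 1: o_1 = (0.8660, -0.5000, 3.0000)
after link 2: o_2 = (3.3660, 3.8301, -2.0000)
after link 3: o_3 = (5.5981, 3.6962, -2.0000)
after link 4: o_4 = (5.5981, 3.6962, 2.0000)
after link 5: o_5 = (5.9262, -1.3923, 2.0000)
after link 6: o_6 = (6.8922, -1.1335, 6.0000)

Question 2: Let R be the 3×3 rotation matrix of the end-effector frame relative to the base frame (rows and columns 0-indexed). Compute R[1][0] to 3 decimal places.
0.259

End-effector x-axis (col 0 of R) = (0.9659,0.2588,-0.0000)
R[1][0] = 0.2588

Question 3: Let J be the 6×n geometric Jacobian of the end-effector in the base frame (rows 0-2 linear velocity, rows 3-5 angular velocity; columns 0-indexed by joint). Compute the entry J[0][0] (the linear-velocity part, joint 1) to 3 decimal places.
axis z_0 = ẑ; lever o_n−o_0 = (6.8922,-1.1335,6.0000)
cross product → J_v[:, 0] = (1.1335,6.8922,-0.0000)
J_ω[:, 0] = z_0
entry J[0][0] = 1.1335

1.133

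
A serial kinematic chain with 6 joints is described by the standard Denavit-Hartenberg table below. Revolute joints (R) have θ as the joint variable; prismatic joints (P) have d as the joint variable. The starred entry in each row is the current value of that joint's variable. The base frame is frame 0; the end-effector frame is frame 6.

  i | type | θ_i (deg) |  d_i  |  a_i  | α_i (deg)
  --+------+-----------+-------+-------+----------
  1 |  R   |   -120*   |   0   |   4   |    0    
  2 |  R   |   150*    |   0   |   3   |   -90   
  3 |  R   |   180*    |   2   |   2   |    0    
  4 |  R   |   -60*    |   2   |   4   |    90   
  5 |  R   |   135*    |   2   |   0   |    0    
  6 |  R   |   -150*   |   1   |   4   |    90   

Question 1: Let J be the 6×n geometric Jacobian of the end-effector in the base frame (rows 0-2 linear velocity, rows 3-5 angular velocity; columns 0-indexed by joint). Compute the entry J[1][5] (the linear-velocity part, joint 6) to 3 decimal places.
axis z_5 = (0.7500,0.4330,-0.5000); lever o_n−o_5 = (-0.4054,-1.4295,-3.8461)
cross product → J_v[:, 5] = (-2.3801,3.0872,-0.8966)
J_ω[:, 5] = z_5
entry J[1][5] = 3.0872

3.087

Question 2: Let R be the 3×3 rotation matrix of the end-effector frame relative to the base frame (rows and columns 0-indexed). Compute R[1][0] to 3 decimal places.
End-effector x-axis (col 0 of R) = (-0.2888,-0.4656,-0.8365)
R[1][0] = -0.4656

-0.466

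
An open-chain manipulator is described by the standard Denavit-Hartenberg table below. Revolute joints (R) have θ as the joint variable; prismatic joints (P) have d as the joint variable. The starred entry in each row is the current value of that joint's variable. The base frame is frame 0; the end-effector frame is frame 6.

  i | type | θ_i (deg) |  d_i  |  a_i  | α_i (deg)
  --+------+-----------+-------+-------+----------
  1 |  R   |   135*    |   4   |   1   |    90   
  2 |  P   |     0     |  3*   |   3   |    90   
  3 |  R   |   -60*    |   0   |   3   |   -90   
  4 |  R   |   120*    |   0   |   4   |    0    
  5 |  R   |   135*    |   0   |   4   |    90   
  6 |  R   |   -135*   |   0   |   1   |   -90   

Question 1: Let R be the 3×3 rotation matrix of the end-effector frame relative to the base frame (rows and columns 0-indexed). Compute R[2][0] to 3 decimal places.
0.683

End-effector x-axis (col 0 of R) = (0.0062,-0.7304,0.6830)
R[2][0] = 0.6830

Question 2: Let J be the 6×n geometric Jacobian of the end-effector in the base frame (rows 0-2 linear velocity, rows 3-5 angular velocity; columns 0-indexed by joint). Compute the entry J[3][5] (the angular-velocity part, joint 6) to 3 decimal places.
0.933

axis z_5 = (0.9330,0.2500,0.2588); lever o_n−o_5 = (0.0062,-0.7304,0.6830)
cross product → J_v[:, 5] = (0.3598,-0.6356,-0.6830)
J_ω[:, 5] = z_5
entry J[3][5] = 0.9330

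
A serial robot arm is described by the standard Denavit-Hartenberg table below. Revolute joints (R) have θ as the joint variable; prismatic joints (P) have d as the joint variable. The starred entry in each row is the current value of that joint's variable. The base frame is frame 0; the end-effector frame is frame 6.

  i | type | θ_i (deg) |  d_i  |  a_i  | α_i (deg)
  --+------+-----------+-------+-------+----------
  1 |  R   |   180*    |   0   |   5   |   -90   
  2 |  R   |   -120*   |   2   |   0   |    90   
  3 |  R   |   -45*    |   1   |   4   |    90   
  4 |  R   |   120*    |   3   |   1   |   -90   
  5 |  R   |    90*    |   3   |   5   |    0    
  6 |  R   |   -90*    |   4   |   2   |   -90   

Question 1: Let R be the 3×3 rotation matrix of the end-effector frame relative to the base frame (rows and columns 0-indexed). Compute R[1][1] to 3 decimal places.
End-effector y-axis (col 1 of R) = (0.7392,0.6124,0.2803)
R[1][1] = 0.6124

0.612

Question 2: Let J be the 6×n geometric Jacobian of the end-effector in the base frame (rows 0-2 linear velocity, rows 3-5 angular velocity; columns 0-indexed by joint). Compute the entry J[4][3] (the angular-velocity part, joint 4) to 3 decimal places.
0.707

axis z_3 = (-0.3536,0.7071,-0.6124); lever o_n−o_3 = (-2.7476,-6.7615,-2.9552)
cross product → J_v[:, 3] = (-6.2302,0.6378,4.3334)
J_ω[:, 3] = z_3
entry J[4][3] = 0.7071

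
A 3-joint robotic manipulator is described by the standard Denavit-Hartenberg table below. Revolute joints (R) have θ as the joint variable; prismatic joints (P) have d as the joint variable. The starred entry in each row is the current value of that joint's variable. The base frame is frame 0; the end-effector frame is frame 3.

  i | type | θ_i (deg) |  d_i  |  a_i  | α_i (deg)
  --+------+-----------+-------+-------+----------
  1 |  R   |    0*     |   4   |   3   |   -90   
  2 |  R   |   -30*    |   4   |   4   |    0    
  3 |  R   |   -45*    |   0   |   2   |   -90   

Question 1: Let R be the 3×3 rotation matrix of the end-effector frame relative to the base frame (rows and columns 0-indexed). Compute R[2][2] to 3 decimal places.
End-effector z-axis (col 2 of R) = (0.9659,0.0000,-0.2588)
R[2][2] = -0.2588

-0.259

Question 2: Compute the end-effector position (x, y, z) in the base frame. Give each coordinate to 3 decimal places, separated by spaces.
6.982 4.000 7.932

after link 1: o_1 = (3.0000, 0.0000, 4.0000)
after link 2: o_2 = (6.4641, 4.0000, 6.0000)
after link 3: o_3 = (6.9817, 4.0000, 7.9319)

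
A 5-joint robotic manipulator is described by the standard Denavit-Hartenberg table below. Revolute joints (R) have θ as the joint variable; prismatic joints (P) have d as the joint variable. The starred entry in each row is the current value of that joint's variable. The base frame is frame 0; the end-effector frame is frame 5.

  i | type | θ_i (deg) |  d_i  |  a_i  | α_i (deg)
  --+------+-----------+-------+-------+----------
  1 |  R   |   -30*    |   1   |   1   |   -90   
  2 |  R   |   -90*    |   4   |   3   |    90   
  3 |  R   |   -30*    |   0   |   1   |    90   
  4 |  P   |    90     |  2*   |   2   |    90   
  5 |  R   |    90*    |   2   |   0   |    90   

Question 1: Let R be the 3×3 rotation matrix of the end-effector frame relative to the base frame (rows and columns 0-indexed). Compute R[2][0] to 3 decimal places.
End-effector x-axis (col 0 of R) = (-0.4330,-0.7500,-0.5000)
R[2][0] = -0.5000

-0.500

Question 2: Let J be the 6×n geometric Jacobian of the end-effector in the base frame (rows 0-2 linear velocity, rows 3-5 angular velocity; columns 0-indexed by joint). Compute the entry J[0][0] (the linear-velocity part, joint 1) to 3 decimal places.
axis z_0 = ẑ; lever o_n−o_0 = (-0.4821,1.1651,5.5981)
cross product → J_v[:, 0] = (-1.1651,-0.4821,0.0000)
J_ω[:, 0] = z_0
entry J[0][0] = -1.1651

-1.165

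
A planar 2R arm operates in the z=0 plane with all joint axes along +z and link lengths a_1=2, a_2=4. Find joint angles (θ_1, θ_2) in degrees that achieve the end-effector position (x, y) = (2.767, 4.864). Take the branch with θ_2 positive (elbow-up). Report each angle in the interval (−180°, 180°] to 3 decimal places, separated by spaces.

30.008 44.995

cos θ_2 = (31.3148−2²−4²)/(2·2·4) = 0.7072; θ_2 = 44.9945° (elbow-up)
β = atan2(4.8640,2.7670) = 60.3656°; ψ = atan2(2.8282,4.8287) = 30.3574°
θ_1 = β − ψ = 30.0082°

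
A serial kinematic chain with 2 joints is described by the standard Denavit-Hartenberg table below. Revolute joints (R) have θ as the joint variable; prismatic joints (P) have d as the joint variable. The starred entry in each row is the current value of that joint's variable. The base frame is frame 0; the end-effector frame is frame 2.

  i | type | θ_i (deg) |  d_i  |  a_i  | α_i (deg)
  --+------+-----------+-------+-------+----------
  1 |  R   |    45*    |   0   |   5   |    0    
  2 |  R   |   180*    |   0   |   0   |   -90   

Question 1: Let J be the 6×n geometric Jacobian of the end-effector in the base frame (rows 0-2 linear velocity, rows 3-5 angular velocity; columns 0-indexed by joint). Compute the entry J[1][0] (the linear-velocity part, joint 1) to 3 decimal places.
3.536

axis z_0 = ẑ; lever o_n−o_0 = (3.5355,3.5355,0.0000)
cross product → J_v[:, 0] = (-3.5355,3.5355,0.0000)
J_ω[:, 0] = z_0
entry J[1][0] = 3.5355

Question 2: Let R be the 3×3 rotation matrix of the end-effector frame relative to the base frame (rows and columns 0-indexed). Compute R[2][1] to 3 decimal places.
-1.000

End-effector y-axis (col 1 of R) = (0.0000,-0.0000,-1.0000)
R[2][1] = -1.0000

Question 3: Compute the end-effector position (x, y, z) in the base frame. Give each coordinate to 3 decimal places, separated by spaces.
3.536 3.536 0.000

after link 1: o_1 = (3.5355, 3.5355, 0.0000)
after link 2: o_2 = (3.5355, 3.5355, 0.0000)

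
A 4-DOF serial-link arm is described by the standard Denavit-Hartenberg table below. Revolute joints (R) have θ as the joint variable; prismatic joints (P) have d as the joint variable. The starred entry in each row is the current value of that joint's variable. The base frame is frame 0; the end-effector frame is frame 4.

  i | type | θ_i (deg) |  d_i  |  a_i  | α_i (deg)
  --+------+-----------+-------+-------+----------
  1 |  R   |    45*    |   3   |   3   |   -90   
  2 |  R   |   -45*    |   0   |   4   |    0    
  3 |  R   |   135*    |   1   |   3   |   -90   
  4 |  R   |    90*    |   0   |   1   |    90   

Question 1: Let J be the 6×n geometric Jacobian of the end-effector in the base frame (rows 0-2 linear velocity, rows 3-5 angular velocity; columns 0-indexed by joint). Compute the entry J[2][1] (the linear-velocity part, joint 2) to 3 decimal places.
-2.828

axis z_1 = (-0.7071,0.7071,0.0000); lever o_n−o_1 = (2.0000,2.0000,-0.1716)
cross product → J_v[:, 1] = (-0.1213,-0.1213,-2.8284)
J_ω[:, 1] = z_1
entry J[2][1] = -2.8284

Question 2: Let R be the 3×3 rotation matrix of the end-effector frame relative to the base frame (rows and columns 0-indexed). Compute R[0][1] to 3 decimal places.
End-effector y-axis (col 1 of R) = (-0.7071,-0.7071,0.0000)
R[0][1] = -0.7071

-0.707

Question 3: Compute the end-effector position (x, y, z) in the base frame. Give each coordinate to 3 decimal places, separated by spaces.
after link 1: o_1 = (2.1213, 2.1213, 3.0000)
after link 2: o_2 = (4.1213, 4.1213, 5.8284)
after link 3: o_3 = (3.4142, 4.8284, 2.8284)
after link 4: o_4 = (4.1213, 4.1213, 2.8284)

4.121 4.121 2.828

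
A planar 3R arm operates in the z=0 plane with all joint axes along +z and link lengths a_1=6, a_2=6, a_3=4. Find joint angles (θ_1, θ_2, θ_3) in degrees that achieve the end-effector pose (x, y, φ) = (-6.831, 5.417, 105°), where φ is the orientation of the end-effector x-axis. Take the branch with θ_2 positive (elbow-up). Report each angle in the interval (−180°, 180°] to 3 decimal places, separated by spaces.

104.998 119.997 -119.995

wrist centre = target − a_3·(cos φ, sin φ) = (-5.7957, 1.5533)
cos θ_2 = (36.0031−6²−6²)/(2·6·6) = -0.5000; θ_2 = 119.9971° (elbow-up)
β = atan2(1.5533,-5.7957) = 164.9969°; ψ = atan2(5.1963,3.0003) = 59.9986°
θ_1 = β − ψ = 104.9983°
θ_3 = φ − θ_1 − θ_2 = -119.9954° (wrapped to (-180°,180°])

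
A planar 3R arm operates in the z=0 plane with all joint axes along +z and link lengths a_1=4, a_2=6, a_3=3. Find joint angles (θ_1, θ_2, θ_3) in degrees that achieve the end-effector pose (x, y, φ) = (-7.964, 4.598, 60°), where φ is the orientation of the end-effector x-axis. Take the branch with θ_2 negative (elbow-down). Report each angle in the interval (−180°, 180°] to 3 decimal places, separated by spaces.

-173.861 -30.005 -96.133

wrist centre = target − a_3·(cos φ, sin φ) = (-9.4640, 1.9999)
cos θ_2 = (93.5670−4²−6²)/(2·4·6) = 0.8660; θ_2 = -30.0053° (elbow-down)
β = atan2(1.9999,-9.4640) = 168.0679°; ψ = atan2(-3.0005,9.1959) = -18.0708°
θ_1 = β − ψ = 186.1386°
θ_3 = φ − θ_1 − θ_2 = -96.1333° (wrapped to (-180°,180°])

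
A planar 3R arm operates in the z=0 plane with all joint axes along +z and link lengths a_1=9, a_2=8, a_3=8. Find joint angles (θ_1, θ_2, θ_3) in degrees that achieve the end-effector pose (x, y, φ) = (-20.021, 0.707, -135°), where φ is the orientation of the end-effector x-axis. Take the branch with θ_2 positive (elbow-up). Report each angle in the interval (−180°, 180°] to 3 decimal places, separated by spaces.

wrist centre = target − a_3·(cos φ, sin φ) = (-14.3641, 6.3639)
cos θ_2 = (246.8273−9²−8²)/(2·9·8) = 0.7071; θ_2 = 44.9978° (elbow-up)
β = atan2(6.3639,-14.3641) = 156.1049°; ψ = atan2(5.6566,14.6571) = 21.1032°
θ_1 = β − ψ = 135.0017°
θ_3 = φ − θ_1 − θ_2 = 45.0006° (wrapped to (-180°,180°])

135.002 44.998 45.001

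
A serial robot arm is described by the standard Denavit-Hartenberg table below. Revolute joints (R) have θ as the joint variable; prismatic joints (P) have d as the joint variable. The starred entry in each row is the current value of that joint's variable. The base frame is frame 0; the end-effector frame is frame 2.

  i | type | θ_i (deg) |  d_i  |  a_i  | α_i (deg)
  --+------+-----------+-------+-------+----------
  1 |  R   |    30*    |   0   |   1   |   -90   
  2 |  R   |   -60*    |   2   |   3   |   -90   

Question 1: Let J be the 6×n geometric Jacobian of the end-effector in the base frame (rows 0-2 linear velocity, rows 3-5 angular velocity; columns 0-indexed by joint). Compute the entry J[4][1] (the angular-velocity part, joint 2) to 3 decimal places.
axis z_1 = (-0.5000,0.8660,0.0000); lever o_n−o_1 = (0.2990,2.4821,2.5981)
cross product → J_v[:, 1] = (2.2500,1.2990,-1.5000)
J_ω[:, 1] = z_1
entry J[4][1] = 0.8660

0.866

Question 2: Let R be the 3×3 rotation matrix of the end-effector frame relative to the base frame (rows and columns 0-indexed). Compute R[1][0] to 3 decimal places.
0.250

End-effector x-axis (col 0 of R) = (0.4330,0.2500,0.8660)
R[1][0] = 0.2500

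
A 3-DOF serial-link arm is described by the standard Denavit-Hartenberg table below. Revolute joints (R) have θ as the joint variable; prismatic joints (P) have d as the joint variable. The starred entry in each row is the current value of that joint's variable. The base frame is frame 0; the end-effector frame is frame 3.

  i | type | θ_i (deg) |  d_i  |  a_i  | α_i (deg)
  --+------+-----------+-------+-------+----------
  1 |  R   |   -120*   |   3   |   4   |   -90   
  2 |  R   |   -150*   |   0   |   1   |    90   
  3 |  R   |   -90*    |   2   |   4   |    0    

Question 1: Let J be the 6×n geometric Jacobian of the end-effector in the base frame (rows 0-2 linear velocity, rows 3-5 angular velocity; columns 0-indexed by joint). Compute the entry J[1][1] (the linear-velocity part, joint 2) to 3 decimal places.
axis z_1 = (0.8660,-0.5000,0.0000); lever o_n−o_1 = (-2.5311,3.6160,-1.2321)
cross product → J_v[:, 1] = (0.6160,1.0670,1.8660)
J_ω[:, 1] = z_1
entry J[1][1] = 1.0670

1.067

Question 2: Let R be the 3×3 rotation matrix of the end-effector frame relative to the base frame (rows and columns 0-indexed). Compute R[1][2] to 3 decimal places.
End-effector z-axis (col 2 of R) = (0.2500,0.4330,-0.8660)
R[1][2] = 0.4330

0.433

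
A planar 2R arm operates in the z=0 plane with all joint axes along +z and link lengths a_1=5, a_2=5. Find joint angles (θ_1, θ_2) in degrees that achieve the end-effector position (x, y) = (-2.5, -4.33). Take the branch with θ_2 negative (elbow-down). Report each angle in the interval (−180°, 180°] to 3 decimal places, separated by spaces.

-60.000 -120.001

cos θ_2 = (24.9989−5²−5²)/(2·5·5) = -0.5000; θ_2 = -120.0015° (elbow-down)
β = atan2(-4.3300,-2.5000) = -120.0007°; ψ = atan2(-4.3301,2.4999) = -60.0007°
θ_1 = β − ψ = -60.0000°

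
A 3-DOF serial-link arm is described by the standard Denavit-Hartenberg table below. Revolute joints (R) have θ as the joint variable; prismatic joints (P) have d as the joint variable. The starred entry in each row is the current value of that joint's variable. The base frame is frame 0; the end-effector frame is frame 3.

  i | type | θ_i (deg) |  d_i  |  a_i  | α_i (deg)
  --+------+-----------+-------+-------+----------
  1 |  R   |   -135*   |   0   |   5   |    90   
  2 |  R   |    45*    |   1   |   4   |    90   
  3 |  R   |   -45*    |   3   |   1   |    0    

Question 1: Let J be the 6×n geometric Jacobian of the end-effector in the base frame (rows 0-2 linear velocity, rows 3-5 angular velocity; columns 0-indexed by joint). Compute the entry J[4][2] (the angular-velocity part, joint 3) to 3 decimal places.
axis z_2 = (-0.5000,-0.5000,-0.7071); lever o_n−o_2 = (-1.3536,-2.3536,-1.6213)
cross product → J_v[:, 2] = (-0.8536,0.1464,0.5000)
J_ω[:, 2] = z_2
entry J[4][2] = -0.5000

-0.500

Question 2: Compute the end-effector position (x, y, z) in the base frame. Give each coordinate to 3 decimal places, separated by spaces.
-7.596 -7.182 1.207

after link 1: o_1 = (-3.5355, -3.5355, 0.0000)
after link 2: o_2 = (-6.2426, -4.8284, 2.8284)
after link 3: o_3 = (-7.5962, -7.1820, 1.2071)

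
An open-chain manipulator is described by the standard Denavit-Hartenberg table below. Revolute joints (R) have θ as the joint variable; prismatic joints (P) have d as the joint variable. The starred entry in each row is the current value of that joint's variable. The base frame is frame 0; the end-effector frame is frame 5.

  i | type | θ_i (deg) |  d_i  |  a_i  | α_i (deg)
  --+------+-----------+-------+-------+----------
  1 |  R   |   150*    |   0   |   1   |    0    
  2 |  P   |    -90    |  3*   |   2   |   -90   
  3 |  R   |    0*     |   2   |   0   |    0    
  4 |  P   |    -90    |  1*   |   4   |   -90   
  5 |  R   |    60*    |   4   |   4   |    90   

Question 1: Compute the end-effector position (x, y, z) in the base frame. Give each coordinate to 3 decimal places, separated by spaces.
2.536 5.464 9.000

after link 1: o_1 = (-0.8660, 0.5000, 0.0000)
after link 2: o_2 = (0.1340, 2.2321, 3.0000)
after link 3: o_3 = (-1.5981, 3.2321, 3.0000)
after link 4: o_4 = (-2.4641, 3.7321, 7.0000)
after link 5: o_5 = (2.5359, 5.4641, 9.0000)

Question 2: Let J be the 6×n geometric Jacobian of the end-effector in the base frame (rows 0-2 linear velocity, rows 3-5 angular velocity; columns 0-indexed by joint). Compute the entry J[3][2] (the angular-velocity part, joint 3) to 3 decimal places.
axis z_2 = (-0.8660,0.5000,0.0000); lever o_n−o_2 = (2.4019,3.2321,6.0000)
cross product → J_v[:, 2] = (3.0000,5.1962,-4.0000)
J_ω[:, 2] = z_2
entry J[3][2] = -0.8660

-0.866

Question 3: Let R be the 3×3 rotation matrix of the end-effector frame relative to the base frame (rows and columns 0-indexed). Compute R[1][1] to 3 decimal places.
0.866

End-effector y-axis (col 1 of R) = (0.5000,0.8660,-0.0000)
R[1][1] = 0.8660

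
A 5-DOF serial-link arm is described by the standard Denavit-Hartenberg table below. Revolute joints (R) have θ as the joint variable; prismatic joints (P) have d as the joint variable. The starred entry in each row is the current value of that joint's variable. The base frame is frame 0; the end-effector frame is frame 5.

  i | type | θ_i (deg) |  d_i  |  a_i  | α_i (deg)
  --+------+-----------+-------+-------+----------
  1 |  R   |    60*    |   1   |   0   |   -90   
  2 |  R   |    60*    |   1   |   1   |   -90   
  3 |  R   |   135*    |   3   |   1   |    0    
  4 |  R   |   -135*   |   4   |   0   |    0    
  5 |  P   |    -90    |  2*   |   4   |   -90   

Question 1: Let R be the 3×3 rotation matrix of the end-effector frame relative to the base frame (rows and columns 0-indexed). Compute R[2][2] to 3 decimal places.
End-effector z-axis (col 2 of R) = (0.2500,0.4330,-0.8660)
R[2][2] = -0.8660

-0.866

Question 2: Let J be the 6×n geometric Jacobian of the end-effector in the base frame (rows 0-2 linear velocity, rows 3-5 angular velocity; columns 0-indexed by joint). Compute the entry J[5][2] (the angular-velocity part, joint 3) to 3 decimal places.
axis z_2 = (-0.4330,-0.7500,-0.5000); lever o_n−o_2 = (-6.9256,-5.4097,-3.8876)
cross product → J_v[:, 2] = (0.2109,1.7794,-2.8517)
J_ω[:, 2] = z_2
entry J[5][2] = -0.5000

-0.500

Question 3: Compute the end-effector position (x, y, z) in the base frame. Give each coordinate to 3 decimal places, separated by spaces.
after link 1: o_1 = (0.0000, 0.0000, 1.0000)
after link 2: o_2 = (-0.6160, 0.9330, 0.1340)
after link 3: o_3 = (-1.4795, -1.9767, -0.7537)
after link 4: o_4 = (-3.2115, -4.9767, -2.7537)
after link 5: o_5 = (-7.5416, -4.4767, -3.7537)

-7.542 -4.477 -3.754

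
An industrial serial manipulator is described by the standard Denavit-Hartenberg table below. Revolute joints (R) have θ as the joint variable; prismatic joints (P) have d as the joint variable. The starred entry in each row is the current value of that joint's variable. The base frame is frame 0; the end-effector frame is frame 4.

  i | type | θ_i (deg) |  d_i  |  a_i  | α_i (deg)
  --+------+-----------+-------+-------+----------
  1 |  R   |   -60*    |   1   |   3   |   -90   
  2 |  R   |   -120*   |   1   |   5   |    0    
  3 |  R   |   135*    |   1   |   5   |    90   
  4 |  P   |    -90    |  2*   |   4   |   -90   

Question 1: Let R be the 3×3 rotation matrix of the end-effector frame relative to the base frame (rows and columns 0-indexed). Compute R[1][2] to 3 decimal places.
End-effector z-axis (col 2 of R) = (0.4830,-0.8365,-0.2588)
R[1][2] = -0.8365

-0.837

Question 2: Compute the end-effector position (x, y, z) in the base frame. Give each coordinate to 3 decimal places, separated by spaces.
after link 1: o_1 = (1.5000, -2.5981, 1.0000)
after link 2: o_2 = (1.1160, 0.0670, 5.3301)
after link 3: o_3 = (4.3969, -3.6156, 4.0360)
after link 4: o_4 = (1.1916, -6.0639, 5.9679)

1.192 -6.064 5.968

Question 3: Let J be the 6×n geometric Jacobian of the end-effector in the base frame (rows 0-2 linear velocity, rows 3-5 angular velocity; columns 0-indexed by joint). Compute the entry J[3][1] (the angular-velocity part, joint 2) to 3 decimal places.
0.866

axis z_1 = (0.8660,0.5000,0.0000); lever o_n−o_1 = (-0.3084,-3.4658,4.9679)
cross product → J_v[:, 1] = (2.4839,-4.3023,-2.8473)
J_ω[:, 1] = z_1
entry J[3][1] = 0.8660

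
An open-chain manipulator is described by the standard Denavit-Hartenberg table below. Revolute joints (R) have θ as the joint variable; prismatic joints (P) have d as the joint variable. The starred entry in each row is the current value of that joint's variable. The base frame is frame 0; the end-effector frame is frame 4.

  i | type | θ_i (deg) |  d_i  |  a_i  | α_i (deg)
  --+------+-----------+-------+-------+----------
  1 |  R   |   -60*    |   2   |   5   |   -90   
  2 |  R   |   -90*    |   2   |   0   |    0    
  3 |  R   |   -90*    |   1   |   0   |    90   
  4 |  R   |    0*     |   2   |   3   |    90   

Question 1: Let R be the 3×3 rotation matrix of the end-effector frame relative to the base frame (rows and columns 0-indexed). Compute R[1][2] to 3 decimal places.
End-effector z-axis (col 2 of R) = (-0.8660,-0.5000,-0.0000)
R[1][2] = -0.5000

-0.500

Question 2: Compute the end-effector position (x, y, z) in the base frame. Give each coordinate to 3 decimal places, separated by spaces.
after link 1: o_1 = (2.5000, -4.3301, 2.0000)
after link 2: o_2 = (4.2321, -3.3301, 2.0000)
after link 3: o_3 = (5.0981, -2.8301, 2.0000)
after link 4: o_4 = (3.5981, -0.2321, 0.0000)

3.598 -0.232 0.000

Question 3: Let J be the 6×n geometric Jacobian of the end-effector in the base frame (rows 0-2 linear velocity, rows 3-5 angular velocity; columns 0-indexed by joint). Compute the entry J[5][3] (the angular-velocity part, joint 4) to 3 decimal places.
axis z_3 = (0.0000,0.0000,-1.0000); lever o_n−o_3 = (-1.5000,2.5981,-2.0000)
cross product → J_v[:, 3] = (2.5981,1.5000,0.0000)
J_ω[:, 3] = z_3
entry J[5][3] = -1.0000

-1.000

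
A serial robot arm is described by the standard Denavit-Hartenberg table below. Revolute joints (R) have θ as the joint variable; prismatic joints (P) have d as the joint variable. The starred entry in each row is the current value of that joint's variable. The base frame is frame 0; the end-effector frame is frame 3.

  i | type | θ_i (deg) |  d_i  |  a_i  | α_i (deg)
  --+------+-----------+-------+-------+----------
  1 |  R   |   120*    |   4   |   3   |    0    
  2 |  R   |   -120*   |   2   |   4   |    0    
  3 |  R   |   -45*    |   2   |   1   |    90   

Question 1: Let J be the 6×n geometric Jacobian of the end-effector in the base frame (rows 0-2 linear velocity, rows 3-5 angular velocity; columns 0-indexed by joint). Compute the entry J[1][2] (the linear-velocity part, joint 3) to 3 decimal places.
axis z_2 = (0.0000,0.0000,1.0000); lever o_n−o_2 = (0.7071,-0.7071,2.0000)
cross product → J_v[:, 2] = (0.7071,0.7071,-0.0000)
J_ω[:, 2] = z_2
entry J[1][2] = 0.7071

0.707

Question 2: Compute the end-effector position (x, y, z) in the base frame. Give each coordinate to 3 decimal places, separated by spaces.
3.207 1.891 8.000

after link 1: o_1 = (-1.5000, 2.5981, 4.0000)
after link 2: o_2 = (2.5000, 2.5981, 6.0000)
after link 3: o_3 = (3.2071, 1.8910, 8.0000)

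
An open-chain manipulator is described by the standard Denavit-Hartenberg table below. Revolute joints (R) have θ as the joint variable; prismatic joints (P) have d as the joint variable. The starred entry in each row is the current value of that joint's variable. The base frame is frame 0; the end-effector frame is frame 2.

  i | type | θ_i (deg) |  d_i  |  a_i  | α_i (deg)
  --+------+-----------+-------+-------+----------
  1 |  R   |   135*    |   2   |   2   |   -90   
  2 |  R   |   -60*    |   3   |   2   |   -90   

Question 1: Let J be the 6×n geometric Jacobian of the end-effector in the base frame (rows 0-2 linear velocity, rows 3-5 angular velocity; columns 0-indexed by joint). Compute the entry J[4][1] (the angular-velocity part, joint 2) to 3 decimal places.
-0.707

axis z_1 = (-0.7071,-0.7071,0.0000); lever o_n−o_1 = (-2.8284,-1.4142,1.7321)
cross product → J_v[:, 1] = (-1.2247,1.2247,-1.0000)
J_ω[:, 1] = z_1
entry J[4][1] = -0.7071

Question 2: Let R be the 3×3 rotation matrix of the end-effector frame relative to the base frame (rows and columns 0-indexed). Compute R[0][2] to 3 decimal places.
End-effector z-axis (col 2 of R) = (-0.6124,0.6124,-0.5000)
R[0][2] = -0.6124

-0.612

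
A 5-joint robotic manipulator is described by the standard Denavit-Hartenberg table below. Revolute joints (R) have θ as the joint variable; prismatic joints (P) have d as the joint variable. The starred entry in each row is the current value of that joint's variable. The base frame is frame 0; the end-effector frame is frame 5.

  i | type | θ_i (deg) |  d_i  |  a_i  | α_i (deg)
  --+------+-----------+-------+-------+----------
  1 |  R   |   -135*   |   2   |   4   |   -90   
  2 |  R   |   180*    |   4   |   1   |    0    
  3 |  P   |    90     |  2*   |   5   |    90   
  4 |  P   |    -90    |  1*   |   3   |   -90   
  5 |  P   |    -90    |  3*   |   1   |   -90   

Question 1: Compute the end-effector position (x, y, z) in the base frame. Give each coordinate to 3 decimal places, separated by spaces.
after link 1: o_1 = (-2.8284, -2.8284, 2.0000)
after link 2: o_2 = (0.7071, -4.9497, 2.0000)
after link 3: o_3 = (2.1213, -6.3640, 7.0000)
after link 4: o_4 = (0.7071, -3.5355, 7.0000)
after link 5: o_5 = (1.4142, -2.8284, 10.0000)

1.414 -2.828 10.000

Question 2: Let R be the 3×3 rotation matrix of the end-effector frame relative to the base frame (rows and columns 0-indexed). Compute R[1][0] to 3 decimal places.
End-effector x-axis (col 0 of R) = (0.7071,0.7071,-0.0000)
R[1][0] = 0.7071

0.707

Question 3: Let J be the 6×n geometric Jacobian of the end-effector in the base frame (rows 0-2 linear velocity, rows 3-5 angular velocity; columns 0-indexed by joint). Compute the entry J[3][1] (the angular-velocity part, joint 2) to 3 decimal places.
axis z_1 = (0.7071,-0.7071,0.0000); lever o_n−o_1 = (4.2426,0.0000,8.0000)
cross product → J_v[:, 1] = (-5.6569,-5.6569,3.0000)
J_ω[:, 1] = z_1
entry J[3][1] = 0.7071

0.707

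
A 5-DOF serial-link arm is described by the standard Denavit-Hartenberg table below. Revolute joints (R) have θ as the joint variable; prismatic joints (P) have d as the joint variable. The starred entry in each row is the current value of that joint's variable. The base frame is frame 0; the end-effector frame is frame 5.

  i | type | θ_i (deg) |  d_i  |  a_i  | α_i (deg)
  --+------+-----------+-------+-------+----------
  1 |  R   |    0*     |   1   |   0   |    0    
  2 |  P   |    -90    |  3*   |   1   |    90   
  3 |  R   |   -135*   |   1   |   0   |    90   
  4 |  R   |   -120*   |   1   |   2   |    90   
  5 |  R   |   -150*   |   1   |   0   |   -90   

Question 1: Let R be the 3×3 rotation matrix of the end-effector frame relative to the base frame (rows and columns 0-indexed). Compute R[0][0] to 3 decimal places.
-0.750

End-effector x-axis (col 0 of R) = (-0.7500,-0.0474,-0.6597)
R[0][0] = -0.7500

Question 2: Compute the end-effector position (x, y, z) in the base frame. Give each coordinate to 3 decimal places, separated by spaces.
0.232 -1.612 6.027

after link 1: o_1 = (0.0000, 0.0000, 1.0000)
after link 2: o_2 = (0.0000, -1.0000, 4.0000)
after link 3: o_3 = (-1.0000, -1.0000, 4.0000)
after link 4: o_4 = (0.7321, -1.0000, 5.4142)
after link 5: o_5 = (0.2321, -1.6124, 6.0266)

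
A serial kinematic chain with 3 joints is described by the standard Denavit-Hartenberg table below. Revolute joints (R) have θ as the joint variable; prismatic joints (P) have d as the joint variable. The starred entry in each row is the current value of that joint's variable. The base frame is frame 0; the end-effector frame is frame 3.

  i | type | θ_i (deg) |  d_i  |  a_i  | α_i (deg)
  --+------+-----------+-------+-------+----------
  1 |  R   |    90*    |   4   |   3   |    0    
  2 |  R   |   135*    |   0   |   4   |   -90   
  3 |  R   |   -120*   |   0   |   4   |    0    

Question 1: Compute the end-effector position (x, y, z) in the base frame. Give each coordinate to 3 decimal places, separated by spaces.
-1.414 1.586 7.464

after link 1: o_1 = (0.0000, 3.0000, 4.0000)
after link 2: o_2 = (-2.8284, 0.1716, 4.0000)
after link 3: o_3 = (-1.4142, 1.5858, 7.4641)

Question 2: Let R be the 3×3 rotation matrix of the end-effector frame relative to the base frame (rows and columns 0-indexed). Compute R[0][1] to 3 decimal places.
-0.612

End-effector y-axis (col 1 of R) = (-0.6124,-0.6124,0.5000)
R[0][1] = -0.6124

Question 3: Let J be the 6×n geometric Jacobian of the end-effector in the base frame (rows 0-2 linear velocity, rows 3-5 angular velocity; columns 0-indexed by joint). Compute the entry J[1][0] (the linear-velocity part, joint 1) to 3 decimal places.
axis z_0 = ẑ; lever o_n−o_0 = (-1.4142,1.5858,7.4641)
cross product → J_v[:, 0] = (-1.5858,-1.4142,0.0000)
J_ω[:, 0] = z_0
entry J[1][0] = -1.4142

-1.414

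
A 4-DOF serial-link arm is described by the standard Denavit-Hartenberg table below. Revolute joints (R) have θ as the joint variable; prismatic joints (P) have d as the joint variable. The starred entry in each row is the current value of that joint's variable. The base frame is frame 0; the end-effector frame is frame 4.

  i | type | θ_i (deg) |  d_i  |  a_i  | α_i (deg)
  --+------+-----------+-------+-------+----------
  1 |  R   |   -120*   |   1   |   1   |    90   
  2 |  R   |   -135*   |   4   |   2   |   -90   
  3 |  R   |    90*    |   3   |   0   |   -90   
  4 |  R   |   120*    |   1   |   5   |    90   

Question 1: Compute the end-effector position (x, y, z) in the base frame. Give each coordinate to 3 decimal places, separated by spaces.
after link 1: o_1 = (-0.5000, -0.8660, 1.0000)
after link 2: o_2 = (-3.2570, 2.3587, -0.4142)
after link 3: o_3 = (-4.3177, 0.5216, -2.5355)
after link 4: o_4 = (-5.3053, 3.8109, 1.2334)

-5.305 3.811 1.233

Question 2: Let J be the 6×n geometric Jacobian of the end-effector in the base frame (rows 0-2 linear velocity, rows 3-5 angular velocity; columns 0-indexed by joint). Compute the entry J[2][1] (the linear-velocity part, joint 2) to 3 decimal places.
-1.648

axis z_1 = (-0.8660,0.5000,0.0000); lever o_n−o_1 = (-4.8053,4.6769,0.2334)
cross product → J_v[:, 1] = (0.1167,0.2022,-1.6476)
J_ω[:, 1] = z_1
entry J[2][1] = -1.6476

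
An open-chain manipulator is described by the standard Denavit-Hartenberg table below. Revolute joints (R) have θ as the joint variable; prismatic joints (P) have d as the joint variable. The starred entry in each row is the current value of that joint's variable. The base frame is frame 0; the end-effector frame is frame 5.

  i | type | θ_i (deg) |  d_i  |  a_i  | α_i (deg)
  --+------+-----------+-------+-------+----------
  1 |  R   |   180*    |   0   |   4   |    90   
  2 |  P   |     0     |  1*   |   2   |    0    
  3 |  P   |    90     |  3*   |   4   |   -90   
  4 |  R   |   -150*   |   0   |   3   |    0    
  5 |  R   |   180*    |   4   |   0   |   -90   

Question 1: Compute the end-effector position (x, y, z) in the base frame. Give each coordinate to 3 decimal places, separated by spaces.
-2.000 5.500 1.402

after link 1: o_1 = (-4.0000, 0.0000, 0.0000)
after link 2: o_2 = (-6.0000, 1.0000, 0.0000)
after link 3: o_3 = (-6.0000, 4.0000, 4.0000)
after link 4: o_4 = (-6.0000, 5.5000, 1.4019)
after link 5: o_5 = (-2.0000, 5.5000, 1.4019)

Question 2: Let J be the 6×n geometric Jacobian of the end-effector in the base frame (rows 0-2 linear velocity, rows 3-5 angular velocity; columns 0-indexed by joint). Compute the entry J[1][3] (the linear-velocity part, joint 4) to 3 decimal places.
2.598

axis z_3 = (1.0000,-0.0000,0.0000); lever o_n−o_3 = (4.0000,1.5000,-2.5981)
cross product → J_v[:, 3] = (0.0000,2.5981,1.5000)
J_ω[:, 3] = z_3
entry J[1][3] = 2.5981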